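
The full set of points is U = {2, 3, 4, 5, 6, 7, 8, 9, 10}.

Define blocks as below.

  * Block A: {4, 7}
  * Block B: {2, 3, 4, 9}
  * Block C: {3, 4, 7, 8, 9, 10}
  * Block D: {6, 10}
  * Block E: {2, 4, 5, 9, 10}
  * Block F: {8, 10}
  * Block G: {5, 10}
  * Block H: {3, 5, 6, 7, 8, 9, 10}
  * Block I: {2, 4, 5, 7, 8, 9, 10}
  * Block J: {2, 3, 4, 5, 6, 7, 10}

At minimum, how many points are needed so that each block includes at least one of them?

T = {4, 10} meets every block (each contains at least one member of T), and |T| = 2.
The blocks B, D are pairwise disjoint, so any hitting set needs a separate point for each — at least 2. Hence 2 is optimal.

2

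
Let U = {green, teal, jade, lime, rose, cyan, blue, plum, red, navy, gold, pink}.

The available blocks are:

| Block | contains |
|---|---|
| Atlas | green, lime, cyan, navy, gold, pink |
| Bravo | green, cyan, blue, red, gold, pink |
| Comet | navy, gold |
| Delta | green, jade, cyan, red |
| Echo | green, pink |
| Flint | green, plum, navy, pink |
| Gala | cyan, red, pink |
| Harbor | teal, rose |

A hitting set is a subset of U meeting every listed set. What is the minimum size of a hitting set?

4

The 4 points {green, teal, red, gold} hit every block.
No choice of 3 points meets every block, so 4 is the minimum.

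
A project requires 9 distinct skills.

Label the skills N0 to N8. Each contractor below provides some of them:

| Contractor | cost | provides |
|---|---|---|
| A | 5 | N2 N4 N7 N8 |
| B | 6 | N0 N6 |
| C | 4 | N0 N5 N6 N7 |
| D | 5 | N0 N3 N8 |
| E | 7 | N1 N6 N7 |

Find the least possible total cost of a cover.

A, C, D, E together cover every skill (A ∪ C ∪ D ∪ E = {N0, N1, N2, N3, N4, N5, N6, N7, N8}); total cost 5 + 4 + 5 + 7 = 21.
No covering selection has total cost below 21.

21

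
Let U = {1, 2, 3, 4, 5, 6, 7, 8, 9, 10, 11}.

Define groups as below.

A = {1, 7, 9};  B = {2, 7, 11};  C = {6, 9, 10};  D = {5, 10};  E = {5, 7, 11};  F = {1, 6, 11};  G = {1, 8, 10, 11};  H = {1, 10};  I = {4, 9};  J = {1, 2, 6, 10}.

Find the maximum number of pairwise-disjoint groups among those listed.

3

D, F, I are pairwise disjoint (D={5,10}; F={1,6,11}; I={4,9}).
Every remaining group overlaps one of these, and no 4 of the listed groups are pairwise disjoint, so 3 is the maximum.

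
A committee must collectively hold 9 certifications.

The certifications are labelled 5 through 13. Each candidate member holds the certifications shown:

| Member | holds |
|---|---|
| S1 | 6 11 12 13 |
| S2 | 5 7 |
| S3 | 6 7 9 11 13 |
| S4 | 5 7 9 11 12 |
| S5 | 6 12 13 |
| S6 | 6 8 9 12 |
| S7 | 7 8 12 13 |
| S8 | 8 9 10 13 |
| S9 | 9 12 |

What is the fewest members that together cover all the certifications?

3

S4 and S6 and S8 together: S4 ∪ S6 ∪ S8 = {5, 6, 7, 8, 9, 10, 11, 12, 13} — every certification is covered.
Only S8 contains 10, so S8 is forced; the remaining 5 certifications need at least 2 more members (each remaining member adds at most 4) — so at least 3 members are needed, and 3 is optimal.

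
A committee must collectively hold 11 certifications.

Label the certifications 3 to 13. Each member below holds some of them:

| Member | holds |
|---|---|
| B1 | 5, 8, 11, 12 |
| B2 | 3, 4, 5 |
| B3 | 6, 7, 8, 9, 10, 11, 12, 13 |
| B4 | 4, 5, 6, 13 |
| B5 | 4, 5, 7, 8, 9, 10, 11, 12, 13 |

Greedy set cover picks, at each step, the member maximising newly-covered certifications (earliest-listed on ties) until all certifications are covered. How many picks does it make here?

Greedy: pick B5 (covers 9 new) → pick B2 (covers 1 new) → pick B3 (covers 1 new). Total picks: 3.
(The true minimum cover uses only 2 members, so greedy is not optimal here.)

3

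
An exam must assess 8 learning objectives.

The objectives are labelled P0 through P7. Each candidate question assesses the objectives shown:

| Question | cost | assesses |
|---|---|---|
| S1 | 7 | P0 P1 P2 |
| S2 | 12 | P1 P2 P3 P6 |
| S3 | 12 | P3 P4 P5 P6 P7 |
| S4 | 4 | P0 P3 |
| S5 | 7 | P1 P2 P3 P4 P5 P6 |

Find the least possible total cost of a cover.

S1, S3 together cover every objective (S1 ∪ S3 = {P0, P1, P2, P3, P4, P5, P6, P7}); total cost 7 + 12 = 19.
The greedy pick S5, S4, S3 costs 23; no covering selection beats 19.

19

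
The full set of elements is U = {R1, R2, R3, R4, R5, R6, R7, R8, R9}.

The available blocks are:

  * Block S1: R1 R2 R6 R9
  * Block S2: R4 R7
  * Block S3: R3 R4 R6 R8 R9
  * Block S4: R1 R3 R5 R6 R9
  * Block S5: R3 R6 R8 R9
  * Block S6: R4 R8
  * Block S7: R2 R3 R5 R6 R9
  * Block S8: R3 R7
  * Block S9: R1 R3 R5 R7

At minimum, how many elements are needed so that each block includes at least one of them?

The 3 elements {R2, R3, R4} hit every block.
The blocks S1, S6, S8 are pairwise disjoint, so any hitting set needs a separate element for each — at least 3. Hence 3 is optimal.

3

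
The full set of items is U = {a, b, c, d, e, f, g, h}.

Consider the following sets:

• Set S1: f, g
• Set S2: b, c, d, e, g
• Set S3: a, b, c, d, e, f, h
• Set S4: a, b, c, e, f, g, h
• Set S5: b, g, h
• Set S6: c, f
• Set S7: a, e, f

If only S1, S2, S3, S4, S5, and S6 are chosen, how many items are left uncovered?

Union of S1, S2, S3, S4, S5, S6 = {a, b, c, d, e, f, g, h} — that's every item, so 0 are uncovered.

0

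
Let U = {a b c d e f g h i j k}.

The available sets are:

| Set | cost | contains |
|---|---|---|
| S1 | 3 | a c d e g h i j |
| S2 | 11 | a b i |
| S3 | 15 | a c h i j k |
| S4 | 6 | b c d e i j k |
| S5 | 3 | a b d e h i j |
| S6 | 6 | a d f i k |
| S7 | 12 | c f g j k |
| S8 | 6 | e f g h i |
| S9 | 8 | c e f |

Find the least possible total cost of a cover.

S1, S5, S6 together cover every element (S1 ∪ S5 ∪ S6 = {a, b, c, d, e, f, g, h, i, j, k}); total cost 3 + 3 + 6 = 12.
The greedy pick S1, S4, S6 costs 15; no covering selection beats 12.

12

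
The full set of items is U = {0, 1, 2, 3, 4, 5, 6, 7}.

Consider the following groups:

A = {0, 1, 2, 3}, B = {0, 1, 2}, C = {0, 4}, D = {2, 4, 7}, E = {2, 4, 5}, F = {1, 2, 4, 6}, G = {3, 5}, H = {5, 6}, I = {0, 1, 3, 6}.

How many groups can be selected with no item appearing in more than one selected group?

D, I are pairwise disjoint (D={2,4,7}; I={0,1,3,6}).
Every remaining group overlaps one of these, and no 3 of the listed groups are pairwise disjoint, so 2 is the maximum.

2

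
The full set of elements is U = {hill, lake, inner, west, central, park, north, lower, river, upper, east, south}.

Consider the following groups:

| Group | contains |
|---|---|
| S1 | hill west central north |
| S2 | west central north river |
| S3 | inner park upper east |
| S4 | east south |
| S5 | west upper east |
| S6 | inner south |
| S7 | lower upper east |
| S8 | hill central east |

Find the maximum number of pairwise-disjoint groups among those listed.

3

S1, S6, S7 are pairwise disjoint (S1={hill,west,central,north}; S6={inner,south}; S7={lower,upper,east}).
Every remaining group overlaps one of these, and no 4 of the listed groups are pairwise disjoint, so 3 is the maximum.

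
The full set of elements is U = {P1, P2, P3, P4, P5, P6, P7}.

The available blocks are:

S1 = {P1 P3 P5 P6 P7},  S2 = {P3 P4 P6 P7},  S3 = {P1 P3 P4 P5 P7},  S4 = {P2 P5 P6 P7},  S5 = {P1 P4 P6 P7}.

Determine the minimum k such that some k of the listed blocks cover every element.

2

S3 and S4 together: S3 ∪ S4 = {P1, P2, P3, P4, P5, P6, P7} — every element is covered.
No single block has all 7 elements (the largest, S1, has 5), so 2 is optimal.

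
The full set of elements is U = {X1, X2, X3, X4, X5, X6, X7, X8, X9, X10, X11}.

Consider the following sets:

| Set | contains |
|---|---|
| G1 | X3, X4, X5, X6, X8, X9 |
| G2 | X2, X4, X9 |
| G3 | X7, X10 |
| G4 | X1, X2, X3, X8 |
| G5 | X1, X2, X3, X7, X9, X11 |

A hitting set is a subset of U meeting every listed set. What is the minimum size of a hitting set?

3

The 3 elements {X4, X7, X8} hit every set.
No choice of 2 elements meets every set, so 3 is the minimum.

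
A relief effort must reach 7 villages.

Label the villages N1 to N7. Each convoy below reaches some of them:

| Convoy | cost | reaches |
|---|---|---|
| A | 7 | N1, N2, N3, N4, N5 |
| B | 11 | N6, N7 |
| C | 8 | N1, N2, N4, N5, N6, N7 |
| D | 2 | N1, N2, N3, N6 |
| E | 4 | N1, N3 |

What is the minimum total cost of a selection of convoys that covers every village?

C, D together cover every village (C ∪ D = {N1, N2, N3, N4, N5, N6, N7}); total cost 8 + 2 = 10.
No covering selection has total cost below 10.

10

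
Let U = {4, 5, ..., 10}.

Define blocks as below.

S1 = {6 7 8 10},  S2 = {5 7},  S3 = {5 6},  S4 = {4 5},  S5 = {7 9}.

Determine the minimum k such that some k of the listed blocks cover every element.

S1, S4, and S5 cover everything between them: the union {4, 5, 6, 7, 8, 9, 10} is all of U.
Only S4 contains 4, so S4 is forced; the remaining 5 elements need at least 2 more blocks (each remaining block adds at most 4) — so at least 3 blocks are needed, and 3 is optimal.

3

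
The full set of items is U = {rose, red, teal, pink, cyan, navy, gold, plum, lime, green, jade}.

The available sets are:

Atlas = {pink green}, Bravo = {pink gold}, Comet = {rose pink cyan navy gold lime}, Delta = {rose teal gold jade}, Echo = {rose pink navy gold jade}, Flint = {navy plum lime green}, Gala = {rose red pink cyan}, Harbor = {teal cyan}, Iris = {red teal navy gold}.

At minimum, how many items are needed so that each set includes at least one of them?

The 3 items {teal, pink, navy} hit every set.
The sets Bravo, Flint, Harbor are pairwise disjoint, so any hitting set needs a separate item for each — at least 3. Hence 3 is optimal.

3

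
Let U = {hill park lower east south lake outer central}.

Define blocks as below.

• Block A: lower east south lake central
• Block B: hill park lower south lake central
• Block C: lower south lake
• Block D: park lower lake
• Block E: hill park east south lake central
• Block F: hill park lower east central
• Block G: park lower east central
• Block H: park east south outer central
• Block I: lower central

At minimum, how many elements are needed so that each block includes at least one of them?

2

The 2 elements {park, lower} hit every block.
No single element lies in every block, so at least 2 are needed and 2 is optimal.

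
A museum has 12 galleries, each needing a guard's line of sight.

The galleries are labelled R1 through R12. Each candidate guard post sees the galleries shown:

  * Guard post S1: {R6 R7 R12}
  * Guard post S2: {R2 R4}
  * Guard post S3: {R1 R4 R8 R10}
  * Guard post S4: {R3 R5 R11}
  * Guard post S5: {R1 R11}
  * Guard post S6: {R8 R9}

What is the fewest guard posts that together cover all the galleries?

S1 and S2 and S3 and S4 and S6 together: S1 ∪ S2 ∪ S3 ∪ S4 ∪ S6 = {R1, R2, R3, R4, R5, R6, R7, R8, R9, R10, R11, R12} — every gallery is covered.
Only S2 contains R2, so S2 is forced; the remaining 10 galleries need at least 4 more guard posts (each remaining guard post adds at most 3) — so at least 5 guard posts are needed, and 5 is optimal.

5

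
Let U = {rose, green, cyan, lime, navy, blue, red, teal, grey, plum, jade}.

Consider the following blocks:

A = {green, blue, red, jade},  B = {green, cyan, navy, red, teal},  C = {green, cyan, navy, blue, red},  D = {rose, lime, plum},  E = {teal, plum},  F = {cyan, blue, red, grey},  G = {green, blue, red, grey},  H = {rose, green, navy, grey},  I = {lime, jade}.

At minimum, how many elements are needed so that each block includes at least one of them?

4

T = {navy, grey, plum, jade} meets every block (each contains at least one member of T), and |T| = 4.
No choice of 3 elements meets every block, so 4 is the minimum.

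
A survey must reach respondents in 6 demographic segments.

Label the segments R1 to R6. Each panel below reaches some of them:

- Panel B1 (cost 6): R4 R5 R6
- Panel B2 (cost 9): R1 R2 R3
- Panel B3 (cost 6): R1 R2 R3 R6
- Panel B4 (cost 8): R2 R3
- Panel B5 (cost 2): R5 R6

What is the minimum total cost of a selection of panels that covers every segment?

B1, B3 together cover every segment (B1 ∪ B3 = {R1, R2, R3, R4, R5, R6}); total cost 6 + 6 = 12.
The greedy pick B5, B3, B1 costs 14; no covering selection beats 12.

12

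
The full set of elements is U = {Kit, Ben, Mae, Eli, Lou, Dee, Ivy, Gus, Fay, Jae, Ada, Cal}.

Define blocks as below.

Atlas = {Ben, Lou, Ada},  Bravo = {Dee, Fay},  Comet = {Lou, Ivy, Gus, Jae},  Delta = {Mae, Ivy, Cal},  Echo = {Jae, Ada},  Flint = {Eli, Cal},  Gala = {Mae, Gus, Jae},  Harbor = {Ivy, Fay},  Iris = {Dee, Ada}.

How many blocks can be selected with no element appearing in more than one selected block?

Atlas, Bravo, Flint, Gala are pairwise disjoint (Atlas={Ben,Lou,Ada}; Bravo={Dee,Fay}; Flint={Eli,Cal}; Gala={Mae,Gus,Jae}).
Every remaining block overlaps one of these, and no 5 of the listed blocks are pairwise disjoint, so 4 is the maximum.

4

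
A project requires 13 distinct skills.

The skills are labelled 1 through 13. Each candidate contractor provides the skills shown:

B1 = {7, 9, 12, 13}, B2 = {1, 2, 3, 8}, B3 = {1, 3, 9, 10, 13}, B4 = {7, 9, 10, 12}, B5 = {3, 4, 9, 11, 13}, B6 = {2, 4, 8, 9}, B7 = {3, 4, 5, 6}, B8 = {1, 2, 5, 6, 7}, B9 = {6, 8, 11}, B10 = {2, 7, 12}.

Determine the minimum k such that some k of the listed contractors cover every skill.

Take {B4, B5, B8, B9}. Their union is {1, 2, 3, 4, 5, 6, 7, 8, 9, 10, 11, 12, 13}, which is all 13 skills.
No 3 of the 10 contractors cover everything (all 120 combinations miss at least one skill), so 4 is optimal.

4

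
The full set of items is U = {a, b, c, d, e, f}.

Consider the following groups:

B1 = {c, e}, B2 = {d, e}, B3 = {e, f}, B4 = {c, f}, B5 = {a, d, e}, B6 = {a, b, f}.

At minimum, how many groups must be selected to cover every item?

3

B4 and B5 and B6 together: B4 ∪ B5 ∪ B6 = {a, b, c, d, e, f} — every item is covered.
Only B6 contains b, so B6 is forced; the remaining 3 items need at least 2 more groups (each remaining group adds at most 2) — so at least 3 groups are needed, and 3 is optimal.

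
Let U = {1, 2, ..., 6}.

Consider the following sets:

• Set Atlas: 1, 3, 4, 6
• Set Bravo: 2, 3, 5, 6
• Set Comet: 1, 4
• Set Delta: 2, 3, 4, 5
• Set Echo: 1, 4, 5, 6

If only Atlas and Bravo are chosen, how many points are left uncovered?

Union of Atlas, Bravo = {1, 2, 3, 4, 5, 6} — that's every point, so 0 are uncovered.

0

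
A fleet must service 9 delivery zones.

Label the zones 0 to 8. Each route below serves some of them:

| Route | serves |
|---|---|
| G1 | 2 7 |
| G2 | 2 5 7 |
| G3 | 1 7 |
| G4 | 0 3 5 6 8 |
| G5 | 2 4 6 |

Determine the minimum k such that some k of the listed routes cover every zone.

3

Take {G3, G4, G5}. Their union is {0, 1, 2, 3, 4, 5, 6, 7, 8}, which is all 9 zones.
Only G4 contains 0, so G4 is forced; the remaining 4 zones need at least 2 more routes (each remaining route adds at most 2) — so at least 3 routes are needed, and 3 is optimal.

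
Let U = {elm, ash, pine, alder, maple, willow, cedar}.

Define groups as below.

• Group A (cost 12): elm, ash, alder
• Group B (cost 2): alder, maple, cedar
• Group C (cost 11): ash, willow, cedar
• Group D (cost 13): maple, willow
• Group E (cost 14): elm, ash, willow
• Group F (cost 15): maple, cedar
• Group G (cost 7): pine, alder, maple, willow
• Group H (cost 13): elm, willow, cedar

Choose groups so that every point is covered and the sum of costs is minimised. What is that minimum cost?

A, B, G together cover every point (A ∪ B ∪ G = {elm, ash, pine, alder, maple, willow, cedar}); total cost 12 + 2 + 7 = 21.
No covering selection has total cost below 21.

21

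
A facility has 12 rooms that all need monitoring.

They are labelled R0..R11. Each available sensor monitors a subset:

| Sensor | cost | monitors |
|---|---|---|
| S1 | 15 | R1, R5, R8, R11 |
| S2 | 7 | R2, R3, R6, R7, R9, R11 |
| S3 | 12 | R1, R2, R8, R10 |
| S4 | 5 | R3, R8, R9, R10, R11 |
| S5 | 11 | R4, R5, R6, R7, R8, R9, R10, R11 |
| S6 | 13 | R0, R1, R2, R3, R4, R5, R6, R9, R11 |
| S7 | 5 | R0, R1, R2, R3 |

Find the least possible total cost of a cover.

16

S5, S7 together cover every room (S5 ∪ S7 = {R0, R1, R2, R3, R4, R5, R6, R7, R8, R9, R10, R11}); total cost 11 + 5 = 16.
The greedy pick S4, S7, S5 costs 21; no covering selection beats 16.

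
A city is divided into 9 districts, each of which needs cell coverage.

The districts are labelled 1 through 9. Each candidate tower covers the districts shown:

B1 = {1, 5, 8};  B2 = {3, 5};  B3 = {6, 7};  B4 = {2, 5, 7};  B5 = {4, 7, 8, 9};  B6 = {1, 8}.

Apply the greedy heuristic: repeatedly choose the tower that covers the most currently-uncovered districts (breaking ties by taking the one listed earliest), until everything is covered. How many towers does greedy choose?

5

Greedy: pick B5 (covers 4 new) → pick B1 (covers 2 new) → pick B2 (covers 1 new) → pick B3 (covers 1 new) → pick B4 (covers 1 new). Total picks: 5.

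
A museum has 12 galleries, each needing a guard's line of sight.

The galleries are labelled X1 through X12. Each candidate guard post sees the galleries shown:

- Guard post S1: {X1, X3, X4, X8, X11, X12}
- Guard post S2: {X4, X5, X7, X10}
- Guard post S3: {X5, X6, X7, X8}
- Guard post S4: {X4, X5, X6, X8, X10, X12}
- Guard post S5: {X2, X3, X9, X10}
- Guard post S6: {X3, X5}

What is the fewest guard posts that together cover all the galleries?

Take {S1, S3, S5}. Their union is {X1, X2, X3, X4, X5, X6, X7, X8, X9, X10, X11, X12}, which is all 12 galleries.
Only S1 contains X1, so S1 is forced; the remaining 6 galleries need at least 2 more guard posts (each remaining guard post adds at most 3) — so at least 3 guard posts are needed, and 3 is optimal.

3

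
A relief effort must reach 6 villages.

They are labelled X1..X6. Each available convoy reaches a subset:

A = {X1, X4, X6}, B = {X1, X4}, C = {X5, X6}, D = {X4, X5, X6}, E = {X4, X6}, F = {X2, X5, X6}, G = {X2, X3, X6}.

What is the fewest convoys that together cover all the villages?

3

A and F and G together: A ∪ F ∪ G = {X1, X2, X3, X4, X5, X6} — every village is covered.
Only G contains X3, so G is forced; the remaining 3 villages need at least 2 more convoys (each remaining convoy adds at most 2) — so at least 3 convoys are needed, and 3 is optimal.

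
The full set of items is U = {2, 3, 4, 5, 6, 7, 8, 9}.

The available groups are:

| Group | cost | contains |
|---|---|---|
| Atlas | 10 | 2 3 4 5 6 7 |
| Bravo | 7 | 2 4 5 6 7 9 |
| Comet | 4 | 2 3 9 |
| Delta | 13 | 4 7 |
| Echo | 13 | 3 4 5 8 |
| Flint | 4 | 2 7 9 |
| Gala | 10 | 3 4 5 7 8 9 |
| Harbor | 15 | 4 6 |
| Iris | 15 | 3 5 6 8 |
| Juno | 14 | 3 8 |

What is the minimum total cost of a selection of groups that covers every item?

17

Bravo, Gala together cover every item (Bravo ∪ Gala = {2, 3, 4, 5, 6, 7, 8, 9}); total cost 7 + 10 = 17.
The greedy pick Bravo, Comet, Gala costs 21; no covering selection beats 17.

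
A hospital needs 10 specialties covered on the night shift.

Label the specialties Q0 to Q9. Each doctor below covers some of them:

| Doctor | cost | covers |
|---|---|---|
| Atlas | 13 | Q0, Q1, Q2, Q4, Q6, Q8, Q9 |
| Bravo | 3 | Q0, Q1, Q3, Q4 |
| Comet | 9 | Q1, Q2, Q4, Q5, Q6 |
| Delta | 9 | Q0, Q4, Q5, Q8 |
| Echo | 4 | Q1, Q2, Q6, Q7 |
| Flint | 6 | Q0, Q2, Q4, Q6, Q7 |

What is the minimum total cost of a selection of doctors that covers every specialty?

Atlas, Bravo, Comet, Echo together cover every specialty (Atlas ∪ Bravo ∪ Comet ∪ Echo = {Q0, Q1, Q2, Q3, Q4, Q5, Q6, Q7, Q8, Q9}); total cost 13 + 3 + 9 + 4 = 29.
No covering selection has total cost below 29.

29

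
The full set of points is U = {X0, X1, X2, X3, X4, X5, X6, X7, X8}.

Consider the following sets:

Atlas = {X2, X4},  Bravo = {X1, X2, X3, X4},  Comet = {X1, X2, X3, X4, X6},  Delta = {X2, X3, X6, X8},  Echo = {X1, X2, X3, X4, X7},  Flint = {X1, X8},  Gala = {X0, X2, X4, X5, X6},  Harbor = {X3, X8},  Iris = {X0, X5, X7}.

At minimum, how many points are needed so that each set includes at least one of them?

The 3 points {X2, X7, X8} hit every set.
The sets Atlas, Flint, Iris are pairwise disjoint, so any hitting set needs a separate point for each — at least 3. Hence 3 is optimal.

3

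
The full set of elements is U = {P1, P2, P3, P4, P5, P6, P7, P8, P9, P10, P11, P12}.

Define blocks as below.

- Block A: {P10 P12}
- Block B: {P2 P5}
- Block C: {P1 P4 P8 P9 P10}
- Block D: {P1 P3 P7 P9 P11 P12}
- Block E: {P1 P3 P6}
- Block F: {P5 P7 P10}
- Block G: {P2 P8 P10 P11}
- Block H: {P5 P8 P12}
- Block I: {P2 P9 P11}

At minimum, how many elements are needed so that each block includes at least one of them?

4

The 4 elements {P1, P5, P9, P10} hit every block.
No choice of 3 elements meets every block, so 4 is the minimum.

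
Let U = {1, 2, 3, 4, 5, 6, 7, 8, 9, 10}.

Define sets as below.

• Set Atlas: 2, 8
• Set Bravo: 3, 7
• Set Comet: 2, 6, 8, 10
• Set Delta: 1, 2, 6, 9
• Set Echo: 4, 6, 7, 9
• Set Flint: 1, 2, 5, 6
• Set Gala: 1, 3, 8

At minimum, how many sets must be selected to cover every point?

4

Comet and Echo and Flint and Gala together: Comet ∪ Echo ∪ Flint ∪ Gala = {1, 2, 3, 4, 5, 6, 7, 8, 9, 10} — every point is covered.
No 3 of the 7 sets cover everything (all 35 combinations miss at least one point), so 4 is optimal.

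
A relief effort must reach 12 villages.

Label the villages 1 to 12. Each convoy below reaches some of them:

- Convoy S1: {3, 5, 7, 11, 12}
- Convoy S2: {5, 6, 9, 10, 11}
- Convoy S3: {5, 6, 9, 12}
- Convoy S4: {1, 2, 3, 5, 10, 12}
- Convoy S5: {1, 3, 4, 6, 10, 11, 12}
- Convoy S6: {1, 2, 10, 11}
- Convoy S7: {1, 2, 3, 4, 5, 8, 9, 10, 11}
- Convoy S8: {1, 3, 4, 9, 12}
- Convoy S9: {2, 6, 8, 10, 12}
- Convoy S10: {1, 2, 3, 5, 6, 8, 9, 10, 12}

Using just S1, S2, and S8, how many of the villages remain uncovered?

Union of S1, S2, S8 = {1, 3, 4, 5, 6, 7, 9, 10, 11, 12}.
Not covered: 2, 8 — 2 villages.

2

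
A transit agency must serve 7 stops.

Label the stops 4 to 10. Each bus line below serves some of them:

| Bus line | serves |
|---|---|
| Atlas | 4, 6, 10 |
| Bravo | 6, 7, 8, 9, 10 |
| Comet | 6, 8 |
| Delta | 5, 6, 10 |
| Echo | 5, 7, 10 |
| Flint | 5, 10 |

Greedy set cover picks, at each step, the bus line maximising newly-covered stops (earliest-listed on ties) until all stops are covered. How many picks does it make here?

3

Greedy: pick Bravo (covers 5 new) → pick Atlas (covers 1 new) → pick Delta (covers 1 new). Total picks: 3.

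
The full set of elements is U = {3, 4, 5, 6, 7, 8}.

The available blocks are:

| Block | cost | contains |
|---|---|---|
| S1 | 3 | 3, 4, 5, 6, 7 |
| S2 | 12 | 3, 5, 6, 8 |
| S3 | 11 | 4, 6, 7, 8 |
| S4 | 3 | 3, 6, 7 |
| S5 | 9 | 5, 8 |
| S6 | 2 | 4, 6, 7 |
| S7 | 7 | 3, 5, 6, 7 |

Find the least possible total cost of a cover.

S1, S5 together cover every element (S1 ∪ S5 = {3, 4, 5, 6, 7, 8}); total cost 3 + 9 = 12.
No covering selection has total cost below 12.

12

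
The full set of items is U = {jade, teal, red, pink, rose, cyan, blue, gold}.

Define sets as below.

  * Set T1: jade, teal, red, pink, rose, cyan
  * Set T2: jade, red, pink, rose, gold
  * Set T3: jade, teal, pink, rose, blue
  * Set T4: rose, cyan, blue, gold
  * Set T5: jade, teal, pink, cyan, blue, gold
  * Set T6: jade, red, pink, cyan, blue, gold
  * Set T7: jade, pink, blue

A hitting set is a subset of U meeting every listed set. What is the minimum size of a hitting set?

The 2 items {pink, cyan} hit every set.
No single item lies in every set, so at least 2 are needed and 2 is optimal.

2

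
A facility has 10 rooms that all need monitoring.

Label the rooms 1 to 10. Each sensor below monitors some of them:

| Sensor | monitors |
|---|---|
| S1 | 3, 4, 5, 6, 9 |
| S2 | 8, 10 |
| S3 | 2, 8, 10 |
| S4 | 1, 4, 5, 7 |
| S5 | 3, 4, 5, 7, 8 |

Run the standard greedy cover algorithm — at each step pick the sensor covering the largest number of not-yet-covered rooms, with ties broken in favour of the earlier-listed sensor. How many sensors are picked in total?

3

Greedy: pick S1 (covers 5 new) → pick S3 (covers 3 new) → pick S4 (covers 2 new). Total picks: 3.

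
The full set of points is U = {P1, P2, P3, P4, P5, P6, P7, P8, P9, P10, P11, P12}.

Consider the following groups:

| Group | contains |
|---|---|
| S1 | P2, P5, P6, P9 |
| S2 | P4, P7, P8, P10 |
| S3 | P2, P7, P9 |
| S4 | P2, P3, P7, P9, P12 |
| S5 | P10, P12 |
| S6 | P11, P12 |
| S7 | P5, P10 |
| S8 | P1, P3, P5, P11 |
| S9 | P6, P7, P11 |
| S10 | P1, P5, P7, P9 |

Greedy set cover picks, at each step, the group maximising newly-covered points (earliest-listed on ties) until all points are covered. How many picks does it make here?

Greedy: pick S4 (covers 5 new) → pick S2 (covers 3 new) → pick S8 (covers 3 new) → pick S1 (covers 1 new). Total picks: 4.

4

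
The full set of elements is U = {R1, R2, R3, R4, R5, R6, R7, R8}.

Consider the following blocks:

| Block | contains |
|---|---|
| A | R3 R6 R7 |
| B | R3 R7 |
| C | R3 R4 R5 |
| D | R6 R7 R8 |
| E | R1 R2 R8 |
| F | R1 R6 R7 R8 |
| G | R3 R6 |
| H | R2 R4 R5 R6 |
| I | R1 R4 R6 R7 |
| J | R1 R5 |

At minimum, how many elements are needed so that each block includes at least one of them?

3

T = {R1, R3, R6} meets every block (each contains at least one member of T), and |T| = 3.
No choice of 2 elements meets every block, so 3 is the minimum.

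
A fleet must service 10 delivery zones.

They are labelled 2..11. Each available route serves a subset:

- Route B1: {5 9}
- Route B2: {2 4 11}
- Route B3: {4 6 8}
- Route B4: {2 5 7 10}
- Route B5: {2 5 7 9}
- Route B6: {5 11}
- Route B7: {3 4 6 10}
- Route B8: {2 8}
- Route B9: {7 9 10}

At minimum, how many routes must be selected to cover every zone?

4

B2 and B3 and B5 and B7 together: B2 ∪ B3 ∪ B5 ∪ B7 = {2, 3, 4, 5, 6, 7, 8, 9, 10, 11} — every zone is covered.
No 3 of the 9 routes cover everything (all 84 combinations miss at least one zone), so 4 is optimal.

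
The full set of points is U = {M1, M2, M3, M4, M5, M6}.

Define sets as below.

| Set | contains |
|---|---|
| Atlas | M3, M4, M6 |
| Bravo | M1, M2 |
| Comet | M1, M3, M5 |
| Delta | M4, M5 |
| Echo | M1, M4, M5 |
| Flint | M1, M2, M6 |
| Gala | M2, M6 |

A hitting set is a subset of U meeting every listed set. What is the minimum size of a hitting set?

The 3 points {M1, M2, M4} hit every set.
No choice of 2 points meets every set, so 3 is the minimum.

3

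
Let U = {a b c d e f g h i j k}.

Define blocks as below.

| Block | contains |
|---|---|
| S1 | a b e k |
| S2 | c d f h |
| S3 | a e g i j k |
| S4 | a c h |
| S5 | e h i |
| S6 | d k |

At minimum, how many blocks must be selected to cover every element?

3

Take {S1, S2, S3}. Their union is {a, b, c, d, e, f, g, h, i, j, k}, which is all 11 elements.
Only S1 contains b, so S1 is forced; the remaining 7 elements need at least 2 more blocks (each remaining block adds at most 4) — so at least 3 blocks are needed, and 3 is optimal.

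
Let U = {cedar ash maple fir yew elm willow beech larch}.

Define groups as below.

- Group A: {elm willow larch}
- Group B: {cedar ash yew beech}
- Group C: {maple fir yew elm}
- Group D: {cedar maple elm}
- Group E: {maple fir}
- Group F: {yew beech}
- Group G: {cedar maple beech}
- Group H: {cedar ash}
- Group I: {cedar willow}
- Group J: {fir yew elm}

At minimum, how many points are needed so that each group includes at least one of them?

4

Take T = {cedar, maple, yew, elm}. Each listed group contains at least one of these, so T is a hitting set of size 4.
The groups A, E, F, H are pairwise disjoint, so any hitting set needs a separate point for each — at least 4. Hence 4 is optimal.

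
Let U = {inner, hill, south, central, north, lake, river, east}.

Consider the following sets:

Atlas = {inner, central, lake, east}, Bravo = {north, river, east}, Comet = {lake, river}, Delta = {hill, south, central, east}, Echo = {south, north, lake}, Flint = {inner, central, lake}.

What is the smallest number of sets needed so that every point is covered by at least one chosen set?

3

Bravo, Delta, and Flint cover everything between them: the union {inner, hill, south, central, north, lake, river, east} is all of U.
Only Delta contains hill, so Delta is forced; the remaining 4 points need at least 2 more sets (each remaining set adds at most 2) — so at least 3 sets are needed, and 3 is optimal.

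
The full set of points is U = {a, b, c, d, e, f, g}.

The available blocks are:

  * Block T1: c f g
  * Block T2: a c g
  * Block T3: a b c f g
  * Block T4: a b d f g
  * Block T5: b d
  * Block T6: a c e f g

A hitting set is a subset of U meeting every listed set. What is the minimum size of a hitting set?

2

The 2 points {c, d} hit every block.
The blocks T2, T5 are pairwise disjoint, so any hitting set needs a separate point for each — at least 2. Hence 2 is optimal.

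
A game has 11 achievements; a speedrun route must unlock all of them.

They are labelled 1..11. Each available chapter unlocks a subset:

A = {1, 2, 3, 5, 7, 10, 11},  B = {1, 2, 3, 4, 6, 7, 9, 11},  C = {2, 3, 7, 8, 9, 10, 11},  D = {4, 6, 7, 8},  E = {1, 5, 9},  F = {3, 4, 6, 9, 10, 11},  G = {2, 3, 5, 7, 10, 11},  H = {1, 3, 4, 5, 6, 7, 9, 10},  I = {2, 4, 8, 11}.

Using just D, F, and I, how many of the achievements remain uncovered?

2

Union of D, F, I = {2, 3, 4, 6, 7, 8, 9, 10, 11}.
Not covered: 1, 5 — 2 achievements.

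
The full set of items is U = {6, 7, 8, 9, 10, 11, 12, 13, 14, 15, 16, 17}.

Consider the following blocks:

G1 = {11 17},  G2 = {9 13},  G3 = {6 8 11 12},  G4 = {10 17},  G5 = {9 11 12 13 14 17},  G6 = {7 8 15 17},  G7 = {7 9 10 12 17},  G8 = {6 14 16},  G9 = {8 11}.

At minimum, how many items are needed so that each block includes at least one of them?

Take H = {11, 13, 16, 17}. Each listed block contains at least one of these, so H is a hitting set of size 4.
The blocks G2, G4, G8, G9 are pairwise disjoint, so any hitting set needs a separate item for each — at least 4. Hence 4 is optimal.

4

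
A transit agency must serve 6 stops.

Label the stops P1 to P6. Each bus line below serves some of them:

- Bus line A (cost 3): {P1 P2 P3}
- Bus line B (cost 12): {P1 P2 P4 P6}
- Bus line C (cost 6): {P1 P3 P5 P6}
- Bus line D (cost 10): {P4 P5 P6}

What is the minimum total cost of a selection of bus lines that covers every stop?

13

A, D together cover every stop (A ∪ D = {P1, P2, P3, P4, P5, P6}); total cost 3 + 10 = 13.
The greedy pick A, C, D costs 19; no covering selection beats 13.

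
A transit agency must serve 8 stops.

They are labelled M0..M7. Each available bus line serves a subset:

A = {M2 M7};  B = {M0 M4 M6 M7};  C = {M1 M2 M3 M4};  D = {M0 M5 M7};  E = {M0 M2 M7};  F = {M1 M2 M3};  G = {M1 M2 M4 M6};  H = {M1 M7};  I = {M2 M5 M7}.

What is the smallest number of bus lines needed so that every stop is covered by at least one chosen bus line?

Take {B, C, D}. Their union is {M0, M1, M2, M3, M4, M5, M6, M7}, which is all 8 stops.
No 2 of the 9 bus lines cover everything (all 36 combinations miss at least one stop), so 3 is optimal.

3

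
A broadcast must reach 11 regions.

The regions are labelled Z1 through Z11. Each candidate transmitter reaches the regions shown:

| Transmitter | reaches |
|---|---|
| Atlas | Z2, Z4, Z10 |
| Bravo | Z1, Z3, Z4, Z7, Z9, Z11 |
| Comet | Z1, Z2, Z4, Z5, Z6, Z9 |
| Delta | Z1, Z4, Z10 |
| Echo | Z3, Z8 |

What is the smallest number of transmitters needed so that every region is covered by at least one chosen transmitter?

Bravo and Comet and Delta and Echo together: Bravo ∪ Comet ∪ Delta ∪ Echo = {Z1, Z2, Z3, Z4, Z5, Z6, Z7, Z8, Z9, Z10, Z11} — every region is covered.
No 3 of the 5 transmitters cover everything (all 10 combinations miss at least one region), so 4 is optimal.

4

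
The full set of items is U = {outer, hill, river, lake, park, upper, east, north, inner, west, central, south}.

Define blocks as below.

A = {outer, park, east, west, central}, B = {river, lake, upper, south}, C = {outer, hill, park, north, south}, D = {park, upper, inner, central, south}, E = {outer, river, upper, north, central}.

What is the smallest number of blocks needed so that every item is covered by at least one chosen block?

4

Take {A, B, C, D}. Their union is {outer, hill, river, lake, park, upper, east, north, inner, west, central, south}, which is all 12 items.
Only C contains hill, so C is forced; the remaining 7 items need at least 3 more blocks (each remaining block adds at most 3) — so at least 4 blocks are needed, and 4 is optimal.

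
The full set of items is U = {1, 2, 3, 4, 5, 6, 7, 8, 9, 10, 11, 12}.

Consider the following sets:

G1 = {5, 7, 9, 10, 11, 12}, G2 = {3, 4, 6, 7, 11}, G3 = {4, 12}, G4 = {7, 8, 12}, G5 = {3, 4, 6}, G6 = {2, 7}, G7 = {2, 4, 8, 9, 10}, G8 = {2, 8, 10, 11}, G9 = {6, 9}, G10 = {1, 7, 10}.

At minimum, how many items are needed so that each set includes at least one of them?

The 4 items {2, 6, 10, 12} hit every set.
No choice of 3 items meets every set, so 4 is the minimum.

4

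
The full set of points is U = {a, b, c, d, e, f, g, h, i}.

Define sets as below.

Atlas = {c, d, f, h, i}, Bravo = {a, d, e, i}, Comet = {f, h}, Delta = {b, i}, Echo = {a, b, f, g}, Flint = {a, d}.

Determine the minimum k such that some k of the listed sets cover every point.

Atlas and Bravo and Echo together: Atlas ∪ Bravo ∪ Echo = {a, b, c, d, e, f, g, h, i} — every point is covered.
Only Atlas contains c, so Atlas is forced; the remaining 4 points need at least 2 more sets (each remaining set adds at most 3) — so at least 3 sets are needed, and 3 is optimal.

3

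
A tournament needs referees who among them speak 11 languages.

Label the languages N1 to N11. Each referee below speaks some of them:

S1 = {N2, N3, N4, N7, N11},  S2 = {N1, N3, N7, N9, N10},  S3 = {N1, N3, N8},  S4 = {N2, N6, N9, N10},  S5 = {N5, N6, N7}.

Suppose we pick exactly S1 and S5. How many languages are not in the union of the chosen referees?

Union of S1, S5 = {N2, N3, N4, N5, N6, N7, N11}.
Not covered: N1, N8, N9, N10 — 4 languages.

4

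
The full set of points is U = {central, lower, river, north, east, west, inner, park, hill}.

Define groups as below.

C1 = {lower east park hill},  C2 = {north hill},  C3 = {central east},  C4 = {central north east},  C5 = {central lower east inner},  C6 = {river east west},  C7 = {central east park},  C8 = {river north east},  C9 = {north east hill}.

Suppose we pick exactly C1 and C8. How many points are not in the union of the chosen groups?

Union of C1, C8 = {lower, river, north, east, park, hill}.
Not covered: central, west, inner — 3 points.

3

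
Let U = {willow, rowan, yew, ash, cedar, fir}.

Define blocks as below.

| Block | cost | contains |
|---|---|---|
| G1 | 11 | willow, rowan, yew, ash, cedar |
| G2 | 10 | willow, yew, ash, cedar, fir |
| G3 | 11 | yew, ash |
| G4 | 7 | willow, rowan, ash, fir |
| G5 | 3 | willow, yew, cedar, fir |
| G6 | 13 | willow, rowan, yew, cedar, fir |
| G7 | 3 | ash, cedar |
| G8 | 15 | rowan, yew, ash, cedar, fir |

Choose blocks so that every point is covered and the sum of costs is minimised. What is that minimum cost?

10

G4, G5 together cover every point (G4 ∪ G5 = {willow, rowan, yew, ash, cedar, fir}); total cost 7 + 3 = 10.
The greedy pick G5, G7, G4 costs 13; no covering selection beats 10.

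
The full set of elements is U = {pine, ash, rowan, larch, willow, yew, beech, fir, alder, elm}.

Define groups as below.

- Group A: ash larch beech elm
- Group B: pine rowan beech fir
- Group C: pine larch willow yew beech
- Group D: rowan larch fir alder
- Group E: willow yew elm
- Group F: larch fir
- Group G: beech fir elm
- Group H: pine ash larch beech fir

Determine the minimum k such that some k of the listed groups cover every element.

3

Take {A, C, D}. Their union is {pine, ash, rowan, larch, willow, yew, beech, fir, alder, elm}, which is all 10 elements.
Only D contains alder, so D is forced; the remaining 6 elements need at least 2 more groups (each remaining group adds at most 4) — so at least 3 groups are needed, and 3 is optimal.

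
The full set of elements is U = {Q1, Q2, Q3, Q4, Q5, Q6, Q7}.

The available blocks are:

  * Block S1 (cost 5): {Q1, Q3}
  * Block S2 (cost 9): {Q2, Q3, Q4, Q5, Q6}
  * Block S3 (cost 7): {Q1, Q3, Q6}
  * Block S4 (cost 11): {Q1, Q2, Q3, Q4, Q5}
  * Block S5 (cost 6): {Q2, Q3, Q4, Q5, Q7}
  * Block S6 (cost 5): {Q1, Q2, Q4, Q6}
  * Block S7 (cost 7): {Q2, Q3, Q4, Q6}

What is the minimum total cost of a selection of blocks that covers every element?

11

S5, S6 together cover every element (S5 ∪ S6 = {Q1, Q2, Q3, Q4, Q5, Q6, Q7}); total cost 6 + 5 = 11.
No covering selection has total cost below 11.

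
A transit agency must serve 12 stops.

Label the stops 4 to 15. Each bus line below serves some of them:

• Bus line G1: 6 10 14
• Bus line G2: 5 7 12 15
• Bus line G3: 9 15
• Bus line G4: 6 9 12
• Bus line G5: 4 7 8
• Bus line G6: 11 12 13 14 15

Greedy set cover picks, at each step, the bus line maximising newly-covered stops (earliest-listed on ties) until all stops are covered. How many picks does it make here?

5

Greedy: pick G6 (covers 5 new) → pick G5 (covers 3 new) → pick G1 (covers 2 new) → pick G2 (covers 1 new) → pick G3 (covers 1 new). Total picks: 5.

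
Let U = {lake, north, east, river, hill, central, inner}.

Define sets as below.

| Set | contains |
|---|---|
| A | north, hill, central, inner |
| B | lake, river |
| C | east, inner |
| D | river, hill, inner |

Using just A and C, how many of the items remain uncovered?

2

Union of A, C = {north, east, hill, central, inner}.
Not covered: lake, river — 2 items.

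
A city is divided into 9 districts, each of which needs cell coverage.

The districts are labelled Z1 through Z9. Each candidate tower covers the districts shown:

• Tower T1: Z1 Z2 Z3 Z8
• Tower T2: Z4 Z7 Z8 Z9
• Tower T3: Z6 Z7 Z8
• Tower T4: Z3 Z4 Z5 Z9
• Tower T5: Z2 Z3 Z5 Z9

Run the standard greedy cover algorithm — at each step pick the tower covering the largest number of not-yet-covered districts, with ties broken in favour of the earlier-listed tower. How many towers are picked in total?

Greedy: pick T1 (covers 4 new) → pick T2 (covers 3 new) → pick T3 (covers 1 new) → pick T4 (covers 1 new). Total picks: 4.
(The true minimum cover uses only 3 towers, so greedy is not optimal here.)

4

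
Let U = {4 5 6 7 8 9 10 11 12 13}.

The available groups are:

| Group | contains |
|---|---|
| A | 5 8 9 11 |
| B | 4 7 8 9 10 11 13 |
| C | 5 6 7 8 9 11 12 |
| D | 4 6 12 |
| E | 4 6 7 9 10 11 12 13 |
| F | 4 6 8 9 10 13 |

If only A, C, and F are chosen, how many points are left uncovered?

0

Union of A, C, F = {4, 5, 6, 7, 8, 9, 10, 11, 12, 13} — that's every point, so 0 are uncovered.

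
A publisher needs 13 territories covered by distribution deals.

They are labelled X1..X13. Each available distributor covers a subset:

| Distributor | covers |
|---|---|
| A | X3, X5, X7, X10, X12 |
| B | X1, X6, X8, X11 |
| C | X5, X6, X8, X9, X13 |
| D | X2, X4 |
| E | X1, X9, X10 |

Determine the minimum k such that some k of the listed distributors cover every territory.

A and B and C and D together: A ∪ B ∪ C ∪ D = {X1, X2, X3, X4, X5, X6, X7, X8, X9, X10, X11, X12, X13} — every territory is covered.
Only D contains X2, so D is forced; the remaining 11 territories need at least 3 more distributors (each remaining distributor adds at most 5) — so at least 4 distributors are needed, and 4 is optimal.

4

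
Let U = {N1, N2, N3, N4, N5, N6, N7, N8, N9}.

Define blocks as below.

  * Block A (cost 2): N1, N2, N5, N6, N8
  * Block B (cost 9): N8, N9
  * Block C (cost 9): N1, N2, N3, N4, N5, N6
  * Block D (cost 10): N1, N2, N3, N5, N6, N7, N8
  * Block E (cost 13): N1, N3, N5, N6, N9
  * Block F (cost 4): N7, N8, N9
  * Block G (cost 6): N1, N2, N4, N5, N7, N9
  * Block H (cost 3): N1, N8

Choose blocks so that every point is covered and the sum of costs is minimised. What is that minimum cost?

13

C, F together cover every point (C ∪ F = {N1, N2, N3, N4, N5, N6, N7, N8, N9}); total cost 9 + 4 = 13.
The greedy pick A, F, C costs 15; no covering selection beats 13.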